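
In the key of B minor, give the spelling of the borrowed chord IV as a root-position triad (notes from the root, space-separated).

E G# B

IV is built on scale degree 4, which is E in both B minor and its parallel. Building the major chord from the parallel major on E: E–G#–B.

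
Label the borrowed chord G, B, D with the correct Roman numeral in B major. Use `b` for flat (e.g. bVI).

bVI

G is the lowered form of scale degree 6 in B major (the diatonic degree 6 is G#). G–B–D is a major chord — the form found in B minor, not the diatonic vi (G#m). Borrowed into B major it is written bVI.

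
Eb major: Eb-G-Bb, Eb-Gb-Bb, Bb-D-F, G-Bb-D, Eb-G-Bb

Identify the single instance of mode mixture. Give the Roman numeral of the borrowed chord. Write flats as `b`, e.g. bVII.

i

Eb major has the diatonic set Eb, Fm, Gm, Ab, Bb, Cm, Ddim. Eb–G–Bb = Eb, Bb–D–F = Bb and G–Bb–D = Gm are all diatonic. Eb–Gb–Bb doesn't fit — on degree 1 Eb major would have Eb (I). Ebm is the degree-1 chord of Eb minor, so it is the borrowed i.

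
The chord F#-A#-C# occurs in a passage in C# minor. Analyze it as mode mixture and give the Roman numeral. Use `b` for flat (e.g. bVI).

IV

The root F# is the diatonic 4th degree of C# minor; the borrowing shows in the chord quality. F#–A#–C# is a major chord — the form found in C# major, not the diatonic iv (F#m). Borrowed into C# minor it is written IV.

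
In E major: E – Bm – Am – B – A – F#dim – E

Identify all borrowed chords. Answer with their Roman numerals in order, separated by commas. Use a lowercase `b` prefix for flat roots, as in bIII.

E major has the diatonic set E, F#m, G#m, A, B, C#m, D#dim. E, B and A are all diatonic. Bm (B–D–F#) is not: scale degree 5 in E major carries B (V). In E minor the chord on that degree is Bm, so here it functions as v, borrowed from the parallel minor. But Am (A–C–E) is foreign: the diatonic IV on degree 4 is A, whereas Am comes from E minor. It is labeled iv. But F#dim (F#–A–C) is foreign: the diatonic ii on degree 2 is F#m, whereas F#dim comes from E minor. It is labeled ii°.

v, iv, ii°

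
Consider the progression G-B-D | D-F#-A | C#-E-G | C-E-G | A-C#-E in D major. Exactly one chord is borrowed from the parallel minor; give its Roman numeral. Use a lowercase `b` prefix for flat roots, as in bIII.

D major has the diatonic set D, Em, F#m, G, A, Bm, C#dim. Of the given chords, G–B–D = G, D–F#–A = D, C#–E–G = C#dim and A–C#–E = A are diatonic. C–E–G doesn't fit — on degree 7 D major would have C#dim (vii°). C is the degree-7 chord of D minor, so it is the borrowed bVII.

bVII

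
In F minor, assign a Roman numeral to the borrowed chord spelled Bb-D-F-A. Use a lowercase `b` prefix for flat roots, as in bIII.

The root Bb is the diatonic 4th degree of F minor; the borrowing shows in the chord quality. Diatonically F minor has Bbm (iv) on that degree; Bb–D–F–A is instead the major-seventh chord native to F major, so it takes the label IVmaj7.

IVmaj7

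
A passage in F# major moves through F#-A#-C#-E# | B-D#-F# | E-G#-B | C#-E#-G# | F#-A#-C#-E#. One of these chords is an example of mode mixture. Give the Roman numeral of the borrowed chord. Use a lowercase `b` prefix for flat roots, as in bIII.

bVII

In F# major the diatonic chords are F#, G#m, A#m, B, C#, D#m, E#dim. F#–A#–C#–E# = F#maj7, B–D#–F# = B and C#–E#–G# = C# all belong to that set. But E–G#–B is foreign: the diatonic vii° on degree 7 is E#dim, whereas E comes from F# minor. It is labeled bVII.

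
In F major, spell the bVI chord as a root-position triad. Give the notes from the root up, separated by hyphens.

Db-F-Ab

The root of bVI is the lowered 6th degree: D becomes Db. In F minor the chord on Db is Db–F–Ab.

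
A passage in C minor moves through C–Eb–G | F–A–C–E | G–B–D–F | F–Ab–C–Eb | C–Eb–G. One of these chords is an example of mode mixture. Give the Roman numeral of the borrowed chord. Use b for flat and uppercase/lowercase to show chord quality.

IVmaj7

C minor has the diatonic set Cm, Ddim, Eb, Fm, G, Ab, Bb (with V from harmonic minor). C–Eb–G = Cm, G–B–D–F = G7 and F–Ab–C–Eb = Fm7 are all diatonic. F–A–C–E doesn't fit — on degree 4 C minor would have Fm (iv). Fmaj7 is the degree-4 chord of C major, so it is the borrowed IVmaj7.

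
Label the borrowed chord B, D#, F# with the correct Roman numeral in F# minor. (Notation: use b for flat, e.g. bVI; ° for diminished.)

B is scale degree 4 in F# minor. Diatonically F# minor has Bm (iv) on that degree; B–D#–F# is instead the major chord native to F# major, so it takes the label IV.

IV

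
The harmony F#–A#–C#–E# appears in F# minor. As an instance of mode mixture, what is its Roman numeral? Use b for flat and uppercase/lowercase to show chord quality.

F# is scale degree 1 in F# minor. The diatonic chord on degree 1 would be F#m (i), but F#–A#–C#–E# is the major-seventh chord from F# major. As a borrowed chord it is labeled Imaj7.

Imaj7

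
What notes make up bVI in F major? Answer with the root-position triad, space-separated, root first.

Db F Ab

bVI is built on the lowered scale degree 6. In F major degree 6 is D; lowered it becomes Db. Building the major chord from the parallel minor on Db: Db–F–Ab.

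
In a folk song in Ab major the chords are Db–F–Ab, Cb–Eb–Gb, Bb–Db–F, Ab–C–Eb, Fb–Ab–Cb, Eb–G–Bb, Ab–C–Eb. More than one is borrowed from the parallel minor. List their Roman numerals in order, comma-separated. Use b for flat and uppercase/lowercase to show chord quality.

bIII, bVI

The diatonic triads in Ab major are Ab, Bbm, Cm, Db, Eb, Fm, Gdim. Db–F–Ab = Db, Bb–Db–F = Bbm, Ab–C–Eb = Ab and Eb–G–Bb = Eb are all diatonic. But Cb–Eb–Gb is foreign: the diatonic iii on degree 3 is Cm, whereas Cb comes from Ab minor. It is labeled bIII. But Fb–Ab–Cb is foreign: the diatonic vi on degree 6 is Fm, whereas Fb comes from Ab minor. It is labeled bVI.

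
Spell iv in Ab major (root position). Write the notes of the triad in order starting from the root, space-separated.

The root, Db, is scale degree 4 — the same note in Ab major and Ab minor; only the chord quality changes. In Ab minor the chord on Db is Db–Fb–Ab.

Db Fb Ab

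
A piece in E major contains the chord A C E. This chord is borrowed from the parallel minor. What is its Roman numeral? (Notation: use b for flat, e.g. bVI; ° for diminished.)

A is scale degree 4 in E major. The diatonic chord on degree 4 would be A (IV), but A–C–E is the minor chord from E minor. As a borrowed chord it is labeled iv.

iv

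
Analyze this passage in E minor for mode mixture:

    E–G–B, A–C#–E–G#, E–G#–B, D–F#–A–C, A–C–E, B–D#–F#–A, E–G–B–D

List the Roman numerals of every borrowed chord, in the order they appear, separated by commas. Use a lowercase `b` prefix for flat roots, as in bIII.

E minor has the diatonic set Em, F#dim, G, Am, B, C, D (with V from harmonic minor). E–G–B = Em, D–F#–A–C = D7, A–C–E = Am, B–D#–F#–A = B7 and E–G–B–D = Em7 are all diatonic. A–C#–E–G# is not: scale degree 4 in E minor carries Am (iv). In E major the chord on that degree is Amaj7, so here it functions as IVmaj7, borrowed from the parallel major. E–G#–B doesn't fit — on degree 1 E minor would have Em (i). E is the degree-1 chord of E major, so it is the borrowed I.

IVmaj7, I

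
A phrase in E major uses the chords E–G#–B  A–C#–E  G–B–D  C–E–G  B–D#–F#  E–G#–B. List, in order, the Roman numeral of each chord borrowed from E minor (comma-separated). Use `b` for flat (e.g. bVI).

bIII, bVI

E major has the diatonic set E, F#m, G#m, A, B, C#m, D#dim. E–G#–B = E, A–C#–E = A and B–D#–F# = B all belong to that set. But G–B–D is foreign: the diatonic iii on degree 3 is G#m, whereas G comes from E minor. It is labeled bIII. C–E–G doesn't fit — on degree 6 E major would have C#m (vi). C is the degree-6 chord of E minor, so it is the borrowed bVI.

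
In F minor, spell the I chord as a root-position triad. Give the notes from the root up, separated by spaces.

F A C

The root, F, is scale degree 1 — the same note in F minor and F major; only the chord quality changes. Building the major chord from the parallel major on F: F–A–C.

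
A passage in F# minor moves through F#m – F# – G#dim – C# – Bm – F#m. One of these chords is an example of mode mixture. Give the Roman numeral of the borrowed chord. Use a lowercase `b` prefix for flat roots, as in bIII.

I

F# minor has the diatonic set F#m, G#dim, A, Bm, C#, D, E (with V from harmonic minor). F#m, G#dim, C# and Bm are all diatonic. But F# (F#–A#–C#) is foreign: the diatonic i on degree 1 is F#m, whereas F# comes from F# major. It is labeled I.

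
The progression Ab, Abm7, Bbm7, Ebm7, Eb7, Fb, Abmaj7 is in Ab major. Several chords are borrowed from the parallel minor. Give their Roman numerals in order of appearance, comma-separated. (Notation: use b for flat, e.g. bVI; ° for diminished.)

In Ab major the diatonic chords are Ab, Bbm, Cm, Db, Eb, Fm, Gdim. Ab, Bbm7, Eb7 and Abmaj7 all belong to that set. Abm7 (Ab–Cb–Eb–Gb) is not: scale degree 1 in Ab major carries Ab (I). In Ab minor the chord on that degree is Abm7, so here it functions as i7, borrowed from the parallel minor. Ebm7 (Eb–Gb–Bb–Db) is not: scale degree 5 in Ab major carries Eb (V). In Ab minor the chord on that degree is Ebm7, so here it functions as v7, borrowed from the parallel minor. But Fb (Fb–Ab–Cb) is foreign: the diatonic vi on degree 6 is Fm, whereas Fb comes from Ab minor. It is labeled bVI.

i7, v7, bVI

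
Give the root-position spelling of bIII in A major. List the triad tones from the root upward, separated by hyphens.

Scale degree 3 in A major is C#. bIII uses the lowered form, C, taken from A minor. Stacking thirds in A minor on C gives C–E–G.

C-E-G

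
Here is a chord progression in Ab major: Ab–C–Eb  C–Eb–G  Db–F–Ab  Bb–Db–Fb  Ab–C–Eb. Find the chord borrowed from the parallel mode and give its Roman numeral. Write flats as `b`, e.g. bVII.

In Ab major the diatonic chords are Ab, Bbm, Cm, Db, Eb, Fm, Gdim. Ab–C–Eb = Ab, C–Eb–G = Cm and Db–F–Ab = Db are all diatonic. But Bb–Db–Fb is foreign: the diatonic ii on degree 2 is Bbm, whereas Bbdim comes from Ab minor. It is labeled ii°.

ii°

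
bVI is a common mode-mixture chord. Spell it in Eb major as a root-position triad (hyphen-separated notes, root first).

The root of bVI is the lowered 6th degree: C becomes Cb. Building the major chord from the parallel minor on Cb: Cb–Eb–Gb.

Cb-Eb-Gb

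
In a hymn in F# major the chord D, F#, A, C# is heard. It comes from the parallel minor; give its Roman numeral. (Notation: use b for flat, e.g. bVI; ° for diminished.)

D is the lowered form of scale degree 6 in F# major (the diatonic degree 6 is D#). Diatonically F# major has D#m (vi) on that degree; D–F#–A–C# is instead the major-seventh chord native to F# minor, so it takes the label bVImaj7.

bVImaj7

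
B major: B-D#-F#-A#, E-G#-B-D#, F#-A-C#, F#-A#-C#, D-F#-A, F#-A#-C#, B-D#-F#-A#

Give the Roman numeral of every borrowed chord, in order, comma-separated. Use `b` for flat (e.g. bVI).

v, bIII

B major has the diatonic set B, C#m, D#m, E, F#, G#m, A#dim. B–D#–F#–A# = Bmaj7, E–G#–B–D# = Emaj7 and F#–A#–C# = F# are all diatonic. F#–A–C# doesn't fit — on degree 5 B major would have F# (V). F#m is the degree-5 chord of B minor, so it is the borrowed v. D–F#–A is not: scale degree 3 in B major carries D#m (iii). In B minor the chord on that degree is D, so here it functions as bIII, borrowed from the parallel minor.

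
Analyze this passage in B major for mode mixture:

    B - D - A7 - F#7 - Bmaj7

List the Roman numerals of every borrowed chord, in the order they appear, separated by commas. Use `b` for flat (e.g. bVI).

bIII, bVII7

B major has the diatonic set B, C#m, D#m, E, F#, G#m, A#dim. B, F#7 and Bmaj7 all belong to that set. D (D–F#–A) is not: scale degree 3 in B major carries D#m (iii). In B minor the chord on that degree is D, so here it functions as bIII, borrowed from the parallel minor. But A7 (A–C#–E–G) is foreign: the diatonic vii° on degree 7 is A#dim, whereas A7 comes from B minor. It is labeled bVII7.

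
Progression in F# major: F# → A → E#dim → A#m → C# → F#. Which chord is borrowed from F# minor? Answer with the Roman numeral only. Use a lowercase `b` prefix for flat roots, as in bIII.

bIII

The diatonic triads in F# major are F#, G#m, A#m, B, C#, D#m, E#dim. Of the given chords, F#, E#dim, A#m and C# are diatonic. A (A–C#–E) doesn't fit — on degree 3 F# major would have A#m (iii). A is the degree-3 chord of F# minor, so it is the borrowed bIII.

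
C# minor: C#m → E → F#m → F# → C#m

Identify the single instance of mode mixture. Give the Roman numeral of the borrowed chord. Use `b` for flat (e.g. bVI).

IV

C# minor has the diatonic set C#m, D#dim, E, F#m, G#, A, B (with V from harmonic minor). C#m, E and F#m are all diatonic. F# (F#–A#–C#) doesn't fit — on degree 4 C# minor would have F#m (iv). F# is the degree-4 chord of C# major, so it is the borrowed IV.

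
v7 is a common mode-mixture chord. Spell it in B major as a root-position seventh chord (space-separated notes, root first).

F# A C# E

The root, F#, is scale degree 5 — the same note in B major and B minor; only the chord quality changes. Stacking thirds in B minor on F# gives F#–A–C#–E.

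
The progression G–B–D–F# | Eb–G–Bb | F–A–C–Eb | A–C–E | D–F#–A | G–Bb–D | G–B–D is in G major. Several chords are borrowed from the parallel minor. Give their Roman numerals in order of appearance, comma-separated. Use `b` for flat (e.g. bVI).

bVI, bVII7, i

G major has the diatonic set G, Am, Bm, C, D, Em, F#dim. G–B–D–F# = Gmaj7, A–C–E = Am, D–F#–A = D and G–B–D = G all belong to that set. Eb–G–Bb is not: scale degree 6 in G major carries Em (vi). In G minor the chord on that degree is Eb, so here it functions as bVI, borrowed from the parallel minor. But F–A–C–Eb is foreign: the diatonic vii° on degree 7 is F#dim, whereas F7 comes from G minor. It is labeled bVII7. But G–Bb–D is foreign: the diatonic I on degree 1 is G, whereas Gm comes from G minor. It is labeled i.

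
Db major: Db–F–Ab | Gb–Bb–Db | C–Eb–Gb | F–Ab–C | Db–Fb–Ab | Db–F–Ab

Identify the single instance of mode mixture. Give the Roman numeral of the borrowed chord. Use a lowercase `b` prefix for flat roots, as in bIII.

Db major has the diatonic set Db, Ebm, Fm, Gb, Ab, Bbm, Cdim. Of the given chords, Db–F–Ab = Db, Gb–Bb–Db = Gb, C–Eb–Gb = Cdim and F–Ab–C = Fm are diatonic. Db–Fb–Ab is not: scale degree 1 in Db major carries Db (I). In Db minor the chord on that degree is Dbm, so here it functions as i, borrowed from the parallel minor.

i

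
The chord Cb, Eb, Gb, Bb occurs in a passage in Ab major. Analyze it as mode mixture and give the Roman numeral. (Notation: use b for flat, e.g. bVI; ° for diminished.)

bIIImaj7

The root Cb is the lowered 3rd scale degree — diatonically Ab major has C there. The diatonic chord on degree 3 would be Cm (iii), but Cb–Eb–Gb–Bb is the major-seventh chord from Ab minor. As a borrowed chord it is labeled bIIImaj7.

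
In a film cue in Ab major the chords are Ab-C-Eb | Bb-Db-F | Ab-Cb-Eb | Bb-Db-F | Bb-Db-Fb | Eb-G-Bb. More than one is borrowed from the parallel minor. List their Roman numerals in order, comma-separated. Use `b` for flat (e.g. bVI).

Ab major has the diatonic set Ab, Bbm, Cm, Db, Eb, Fm, Gdim. Of the given chords, Ab–C–Eb = Ab, Bb–Db–F = Bbm and Eb–G–Bb = Eb are diatonic. But Ab–Cb–Eb is foreign: the diatonic I on degree 1 is Ab, whereas Abm comes from Ab minor. It is labeled i. Bb–Db–Fb is not: scale degree 2 in Ab major carries Bbm (ii). In Ab minor the chord on that degree is Bbdim, so here it functions as ii°, borrowed from the parallel minor.

i, ii°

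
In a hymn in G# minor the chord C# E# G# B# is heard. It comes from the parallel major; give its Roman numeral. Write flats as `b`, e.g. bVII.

C# is scale degree 4 in G# minor. Diatonically G# minor has C#m (iv) on that degree; C#–E#–G#–B# is instead the major-seventh chord native to G# major, so it takes the label IVmaj7.

IVmaj7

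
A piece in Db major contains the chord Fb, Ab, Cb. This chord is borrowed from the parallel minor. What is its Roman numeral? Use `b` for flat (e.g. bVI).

The root Fb is the lowered 3rd scale degree — diatonically Db major has F there. Diatonically Db major has Fm (iii) on that degree; Fb–Ab–Cb is instead the major chord native to Db minor, so it takes the label bIII.

bIII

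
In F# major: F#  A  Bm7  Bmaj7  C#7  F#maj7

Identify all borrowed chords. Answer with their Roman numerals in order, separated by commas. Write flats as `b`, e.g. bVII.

bIII, iv7

In F# major the diatonic chords are F#, G#m, A#m, B, C#, D#m, E#dim. F#, Bmaj7, C#7 and F#maj7 all belong to that set. A (A–C#–E) is not: scale degree 3 in F# major carries A#m (iii). In F# minor the chord on that degree is A, so here it functions as bIII, borrowed from the parallel minor. Bm7 (B–D–F#–A) is not: scale degree 4 in F# major carries B (IV). In F# minor the chord on that degree is Bm7, so here it functions as iv7, borrowed from the parallel minor.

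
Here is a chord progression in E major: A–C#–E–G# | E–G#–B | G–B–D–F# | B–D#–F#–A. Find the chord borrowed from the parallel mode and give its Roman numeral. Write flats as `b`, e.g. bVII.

bIIImaj7

E major has the diatonic set E, F#m, G#m, A, B, C#m, D#dim. A–C#–E–G# = Amaj7, E–G#–B = E and B–D#–F#–A = B7 all belong to that set. G–B–D–F# is not: scale degree 3 in E major carries G#m (iii). In E minor the chord on that degree is Gmaj7, so here it functions as bIIImaj7, borrowed from the parallel minor.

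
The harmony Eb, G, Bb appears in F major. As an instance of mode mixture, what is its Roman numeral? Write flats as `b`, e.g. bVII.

bVII

Eb is the lowered form of scale degree 7 in F major (the diatonic degree 7 is E). Diatonically F major has Edim (vii°) on that degree; Eb–G–Bb is instead the major chord native to F minor, so it takes the label bVII.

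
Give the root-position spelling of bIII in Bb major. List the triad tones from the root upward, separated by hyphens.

Scale degree 3 in Bb major is D. bIII uses the lowered form, Db, taken from Bb minor. In Bb minor the chord on Db is Db–F–Ab.

Db-F-Ab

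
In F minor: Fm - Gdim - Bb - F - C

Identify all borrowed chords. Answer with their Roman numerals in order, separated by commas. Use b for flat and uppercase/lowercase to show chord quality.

IV, I

In F minor (with V from harmonic minor) the diatonic chords are Fm, Gdim, Ab, Bbm, C, Db, Eb. Of the given chords, Fm, Gdim and C are diatonic. Bb (Bb–D–F) doesn't fit — on degree 4 F minor would have Bbm (iv). Bb is the degree-4 chord of F major, so it is the borrowed IV. F (F–A–C) doesn't fit — on degree 1 F minor would have Fm (i). F is the degree-1 chord of F major, so it is the borrowed I.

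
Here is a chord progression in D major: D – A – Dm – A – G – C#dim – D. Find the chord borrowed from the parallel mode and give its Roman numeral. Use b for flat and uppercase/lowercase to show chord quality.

i

D major has the diatonic set D, Em, F#m, G, A, Bm, C#dim. Of the given chords, D, A, G and C#dim are diatonic. Dm (D–F–A) is not: scale degree 1 in D major carries D (I). In D minor the chord on that degree is Dm, so here it functions as i, borrowed from the parallel minor.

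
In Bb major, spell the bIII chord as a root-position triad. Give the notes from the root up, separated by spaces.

The root of bIII is the lowered 3rd degree: D becomes Db. Building the major chord from the parallel minor on Db: Db–F–Ab.

Db F Ab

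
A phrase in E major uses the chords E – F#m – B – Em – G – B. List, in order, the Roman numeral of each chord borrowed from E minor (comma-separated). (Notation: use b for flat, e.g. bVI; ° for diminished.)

i, bIII

E major has the diatonic set E, F#m, G#m, A, B, C#m, D#dim. E, F#m and B all belong to that set. Em (E–G–B) doesn't fit — on degree 1 E major would have E (I). Em is the degree-1 chord of E minor, so it is the borrowed i. G (G–B–D) is not: scale degree 3 in E major carries G#m (iii). In E minor the chord on that degree is G, so here it functions as bIII, borrowed from the parallel minor.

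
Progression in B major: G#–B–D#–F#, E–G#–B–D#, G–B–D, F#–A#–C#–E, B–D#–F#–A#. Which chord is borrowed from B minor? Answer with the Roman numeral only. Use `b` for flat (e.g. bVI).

The diatonic triads in B major are B, C#m, D#m, E, F#, G#m, A#dim. Of the given chords, G#–B–D#–F# = G#m7, E–G#–B–D# = Emaj7, F#–A#–C#–E = F#7 and B–D#–F#–A# = Bmaj7 are diatonic. But G–B–D is foreign: the diatonic vi on degree 6 is G#m, whereas G comes from B minor. It is labeled bVI.

bVI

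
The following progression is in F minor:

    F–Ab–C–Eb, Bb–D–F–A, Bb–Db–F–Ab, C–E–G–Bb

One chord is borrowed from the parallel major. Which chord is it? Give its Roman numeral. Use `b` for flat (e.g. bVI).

IVmaj7

F minor has the diatonic set Fm, Gdim, Ab, Bbm, C, Db, Eb (with V from harmonic minor). Of the given chords, F–Ab–C–Eb = Fm7, Bb–Db–F–Ab = Bbm7 and C–E–G–Bb = C7 are diatonic. But Bb–D–F–A is foreign: the diatonic iv on degree 4 is Bbm, whereas Bbmaj7 comes from F major. It is labeled IVmaj7.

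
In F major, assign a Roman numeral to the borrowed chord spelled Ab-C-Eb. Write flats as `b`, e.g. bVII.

The root Ab is the lowered 3rd scale degree — diatonically F major has A there. The diatonic chord on degree 3 would be Am (iii), but Ab–C–Eb is the major chord from F minor. As a borrowed chord it is labeled bIII.

bIII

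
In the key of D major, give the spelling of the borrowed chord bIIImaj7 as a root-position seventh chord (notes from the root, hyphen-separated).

The root of bIIImaj7 is the lowered 3rd degree: F# becomes F. Stacking thirds in D minor on F gives F–A–C–E.

F-A-C-E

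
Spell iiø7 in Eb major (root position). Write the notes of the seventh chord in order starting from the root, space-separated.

iiø7 is built on scale degree 2, which is F in both Eb major and its parallel. Stacking thirds in Eb minor on F gives F–Ab–Cb–Eb.

F Ab Cb Eb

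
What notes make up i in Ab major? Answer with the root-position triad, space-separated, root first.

i is built on scale degree 1, which is Ab in both Ab major and its parallel. In Ab minor the chord on Ab is Ab–Cb–Eb.

Ab Cb Eb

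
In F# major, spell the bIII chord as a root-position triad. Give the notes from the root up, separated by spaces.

Scale degree 3 in F# major is A#. bIII uses the lowered form, A, taken from F# minor. In F# minor the chord on A is A–C#–E.

A C# E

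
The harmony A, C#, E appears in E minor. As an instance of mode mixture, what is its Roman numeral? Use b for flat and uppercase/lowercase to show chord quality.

IV

The root A is the diatonic 4th degree of E minor; the borrowing shows in the chord quality. A–C#–E is a major chord — the form found in E major, not the diatonic iv (Am). Borrowed into E minor it is written IV.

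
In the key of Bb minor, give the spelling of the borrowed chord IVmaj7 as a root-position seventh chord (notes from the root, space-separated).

The root, Eb, is scale degree 4 — the same note in Bb minor and Bb major; only the chord quality changes. Building the major-seventh chord from the parallel major on Eb: Eb–G–Bb–D.

Eb G Bb D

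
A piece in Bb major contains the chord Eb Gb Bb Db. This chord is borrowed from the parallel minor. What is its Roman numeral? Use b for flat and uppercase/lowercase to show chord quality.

iv7

Eb is scale degree 4 in Bb major. The diatonic chord on degree 4 would be Eb (IV), but Eb–Gb–Bb–Db is the minor-seventh chord from Bb minor. As a borrowed chord it is labeled iv7.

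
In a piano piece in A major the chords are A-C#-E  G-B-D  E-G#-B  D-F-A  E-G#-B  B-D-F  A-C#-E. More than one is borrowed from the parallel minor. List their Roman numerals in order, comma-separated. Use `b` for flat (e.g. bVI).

A major has the diatonic set A, Bm, C#m, D, E, F#m, G#dim. Of the given chords, A–C#–E = A and E–G#–B = E are diatonic. G–B–D doesn't fit — on degree 7 A major would have G#dim (vii°). G is the degree-7 chord of A minor, so it is the borrowed bVII. D–F–A doesn't fit — on degree 4 A major would have D (IV). Dm is the degree-4 chord of A minor, so it is the borrowed iv. B–D–F doesn't fit — on degree 2 A major would have Bm (ii). Bdim is the degree-2 chord of A minor, so it is the borrowed ii°.

bVII, iv, ii°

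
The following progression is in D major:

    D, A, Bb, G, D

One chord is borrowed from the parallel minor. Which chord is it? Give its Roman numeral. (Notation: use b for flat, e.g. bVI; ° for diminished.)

In D major the diatonic chords are D, Em, F#m, G, A, Bm, C#dim. D, A and G are all diatonic. Bb (Bb–D–F) is not: scale degree 6 in D major carries Bm (vi). In D minor the chord on that degree is Bb, so here it functions as bVI, borrowed from the parallel minor.

bVI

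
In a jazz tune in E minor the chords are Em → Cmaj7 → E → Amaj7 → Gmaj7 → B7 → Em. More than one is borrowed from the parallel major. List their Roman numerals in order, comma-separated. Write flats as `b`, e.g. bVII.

I, IVmaj7

E minor has the diatonic set Em, F#dim, G, Am, B, C, D (with V from harmonic minor). Em, Cmaj7, Gmaj7 and B7 all belong to that set. E (E–G#–B) is not: scale degree 1 in E minor carries Em (i). In E major the chord on that degree is E, so here it functions as I, borrowed from the parallel major. Amaj7 (A–C#–E–G#) doesn't fit — on degree 4 E minor would have Am (iv). Amaj7 is the degree-4 chord of E major, so it is the borrowed IVmaj7.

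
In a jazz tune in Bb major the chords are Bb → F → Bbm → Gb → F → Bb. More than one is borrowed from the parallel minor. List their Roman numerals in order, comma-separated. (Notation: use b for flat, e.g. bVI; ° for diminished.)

i, bVI

Bb major has the diatonic set Bb, Cm, Dm, Eb, F, Gm, Adim. Of the given chords, Bb and F are diatonic. But Bbm (Bb–Db–F) is foreign: the diatonic I on degree 1 is Bb, whereas Bbm comes from Bb minor. It is labeled i. Gb (Gb–Bb–Db) is not: scale degree 6 in Bb major carries Gm (vi). In Bb minor the chord on that degree is Gb, so here it functions as bVI, borrowed from the parallel minor.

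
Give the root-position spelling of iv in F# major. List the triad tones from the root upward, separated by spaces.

B D F#

iv is built on scale degree 4, which is B in both F# major and its parallel. Building the minor chord from the parallel minor on B: B–D–F#.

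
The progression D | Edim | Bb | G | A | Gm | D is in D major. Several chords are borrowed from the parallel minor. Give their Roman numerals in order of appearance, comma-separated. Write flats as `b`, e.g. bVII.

ii°, bVI, iv

D major has the diatonic set D, Em, F#m, G, A, Bm, C#dim. Of the given chords, D, G and A are diatonic. Edim (E–G–Bb) is not: scale degree 2 in D major carries Em (ii). In D minor the chord on that degree is Edim, so here it functions as ii°, borrowed from the parallel minor. Bb (Bb–D–F) doesn't fit — on degree 6 D major would have Bm (vi). Bb is the degree-6 chord of D minor, so it is the borrowed bVI. Gm (G–Bb–D) is not: scale degree 4 in D major carries G (IV). In D minor the chord on that degree is Gm, so here it functions as iv, borrowed from the parallel minor.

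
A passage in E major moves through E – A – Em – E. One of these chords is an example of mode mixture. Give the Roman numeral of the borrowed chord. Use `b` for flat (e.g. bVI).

i

The diatonic triads in E major are E, F#m, G#m, A, B, C#m, D#dim. Of the given chords, E and A are diatonic. Em (E–G–B) doesn't fit — on degree 1 E major would have E (I). Em is the degree-1 chord of E minor, so it is the borrowed i.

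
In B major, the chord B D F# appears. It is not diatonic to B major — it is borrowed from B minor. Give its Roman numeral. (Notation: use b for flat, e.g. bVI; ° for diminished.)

The root B is the diatonic 1st degree of B major; the borrowing shows in the chord quality. The diatonic chord on degree 1 would be B (I), but B–D–F# is the minor chord from B minor. As a borrowed chord it is labeled i.

i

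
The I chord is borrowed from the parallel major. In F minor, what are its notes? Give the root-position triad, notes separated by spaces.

F A C

The root, F, is scale degree 1 — the same note in F minor and F major; only the chord quality changes. Building the major chord from the parallel major on F: F–A–C.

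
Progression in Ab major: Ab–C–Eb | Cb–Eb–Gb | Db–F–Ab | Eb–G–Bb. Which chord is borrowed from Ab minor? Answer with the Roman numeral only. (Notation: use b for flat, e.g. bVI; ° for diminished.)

bIII

Ab major has the diatonic set Ab, Bbm, Cm, Db, Eb, Fm, Gdim. Ab–C–Eb = Ab, Db–F–Ab = Db and Eb–G–Bb = Eb all belong to that set. Cb–Eb–Gb is not: scale degree 3 in Ab major carries Cm (iii). In Ab minor the chord on that degree is Cb, so here it functions as bIII, borrowed from the parallel minor.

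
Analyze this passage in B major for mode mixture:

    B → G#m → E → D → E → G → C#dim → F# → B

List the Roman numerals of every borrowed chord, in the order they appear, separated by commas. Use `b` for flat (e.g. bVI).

B major has the diatonic set B, C#m, D#m, E, F#, G#m, A#dim. B, G#m, E and F# all belong to that set. But D (D–F#–A) is foreign: the diatonic iii on degree 3 is D#m, whereas D comes from B minor. It is labeled bIII. But G (G–B–D) is foreign: the diatonic vi on degree 6 is G#m, whereas G comes from B minor. It is labeled bVI. C#dim (C#–E–G) doesn't fit — on degree 2 B major would have C#m (ii). C#dim is the degree-2 chord of B minor, so it is the borrowed ii°.

bIII, bVI, ii°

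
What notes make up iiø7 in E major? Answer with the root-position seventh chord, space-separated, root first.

iiø7 is built on scale degree 2, which is F# in both E major and its parallel. Building the half-diminished-seventh chord from the parallel minor on F#: F#–A–C–E.

F# A C E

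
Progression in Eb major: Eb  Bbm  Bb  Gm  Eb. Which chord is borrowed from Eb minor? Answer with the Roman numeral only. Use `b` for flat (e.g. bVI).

The diatonic triads in Eb major are Eb, Fm, Gm, Ab, Bb, Cm, Ddim. Eb, Bb and Gm all belong to that set. Bbm (Bb–Db–F) doesn't fit — on degree 5 Eb major would have Bb (V). Bbm is the degree-5 chord of Eb minor, so it is the borrowed v.

v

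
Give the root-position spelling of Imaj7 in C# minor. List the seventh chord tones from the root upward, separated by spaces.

The root, C#, is scale degree 1 — the same note in C# minor and C# major; only the chord quality changes. Stacking thirds in C# major on C# gives C#–E#–G#–B#.

C# E# G# B#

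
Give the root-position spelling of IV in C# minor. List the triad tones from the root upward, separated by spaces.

F# A# C#

The root, F#, is scale degree 4 — the same note in C# minor and C# major; only the chord quality changes. In C# major the chord on F# is F#–A#–C#.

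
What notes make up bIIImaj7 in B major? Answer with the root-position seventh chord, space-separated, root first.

D F# A C#

Scale degree 3 in B major is D#. bIIImaj7 uses the lowered form, D, taken from B minor. In B minor the chord on D is D–F#–A–C#.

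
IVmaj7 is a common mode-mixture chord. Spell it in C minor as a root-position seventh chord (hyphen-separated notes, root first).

F-A-C-E

The root, F, is scale degree 4 — the same note in C minor and C major; only the chord quality changes. Stacking thirds in C major on F gives F–A–C–E.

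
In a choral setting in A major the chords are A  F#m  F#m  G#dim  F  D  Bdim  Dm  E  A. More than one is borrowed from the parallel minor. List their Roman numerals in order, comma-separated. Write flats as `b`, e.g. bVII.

bVI, ii°, iv

A major has the diatonic set A, Bm, C#m, D, E, F#m, G#dim. Of the given chords, A, F#m, G#dim, D and E are diatonic. But F (F–A–C) is foreign: the diatonic vi on degree 6 is F#m, whereas F comes from A minor. It is labeled bVI. Bdim (B–D–F) is not: scale degree 2 in A major carries Bm (ii). In A minor the chord on that degree is Bdim, so here it functions as ii°, borrowed from the parallel minor. Dm (D–F–A) is not: scale degree 4 in A major carries D (IV). In A minor the chord on that degree is Dm, so here it functions as iv, borrowed from the parallel minor.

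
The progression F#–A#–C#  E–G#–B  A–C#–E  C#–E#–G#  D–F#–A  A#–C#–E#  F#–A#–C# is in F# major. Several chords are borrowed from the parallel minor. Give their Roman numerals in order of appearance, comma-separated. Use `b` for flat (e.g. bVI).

bVII, bIII, bVI

F# major has the diatonic set F#, G#m, A#m, B, C#, D#m, E#dim. F#–A#–C# = F#, C#–E#–G# = C# and A#–C#–E# = A#m are all diatonic. But E–G#–B is foreign: the diatonic vii° on degree 7 is E#dim, whereas E comes from F# minor. It is labeled bVII. A–C#–E is not: scale degree 3 in F# major carries A#m (iii). In F# minor the chord on that degree is A, so here it functions as bIII, borrowed from the parallel minor. D–F#–A doesn't fit — on degree 6 F# major would have D#m (vi). D is the degree-6 chord of F# minor, so it is the borrowed bVI.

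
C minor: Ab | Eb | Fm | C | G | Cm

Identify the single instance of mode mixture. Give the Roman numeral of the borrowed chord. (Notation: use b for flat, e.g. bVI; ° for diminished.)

C minor has the diatonic set Cm, Ddim, Eb, Fm, G, Ab, Bb (with V from harmonic minor). Ab, Eb, Fm, G and Cm are all diatonic. C (C–E–G) is not: scale degree 1 in C minor carries Cm (i). In C major the chord on that degree is C, so here it functions as I, borrowed from the parallel major.

I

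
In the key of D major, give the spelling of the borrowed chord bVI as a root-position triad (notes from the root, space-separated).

bVI is built on the lowered scale degree 6. In D major degree 6 is B; lowered it becomes Bb. Stacking thirds in D minor on Bb gives Bb–D–F.

Bb D F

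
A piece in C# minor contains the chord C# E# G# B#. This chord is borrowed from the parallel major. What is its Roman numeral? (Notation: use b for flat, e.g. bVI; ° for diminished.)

Imaj7

C# is scale degree 1 in C# minor. Diatonically C# minor has C#m (i) on that degree; C#–E#–G#–B# is instead the major-seventh chord native to C# major, so it takes the label Imaj7.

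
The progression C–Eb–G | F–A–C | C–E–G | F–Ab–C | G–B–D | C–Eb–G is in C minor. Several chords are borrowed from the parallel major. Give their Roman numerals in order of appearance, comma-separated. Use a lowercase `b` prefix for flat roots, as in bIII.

The diatonic triads in C minor (with V from harmonic minor) are Cm, Ddim, Eb, Fm, G, Ab, Bb. Of the given chords, C–Eb–G = Cm, F–Ab–C = Fm and G–B–D = G are diatonic. But F–A–C is foreign: the diatonic iv on degree 4 is Fm, whereas F comes from C major. It is labeled IV. But C–E–G is foreign: the diatonic i on degree 1 is Cm, whereas C comes from C major. It is labeled I.

IV, I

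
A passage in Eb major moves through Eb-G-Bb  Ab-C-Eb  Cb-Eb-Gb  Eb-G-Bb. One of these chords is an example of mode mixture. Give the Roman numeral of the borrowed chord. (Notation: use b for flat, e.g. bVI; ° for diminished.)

Eb major has the diatonic set Eb, Fm, Gm, Ab, Bb, Cm, Ddim. Eb–G–Bb = Eb and Ab–C–Eb = Ab are both diatonic. But Cb–Eb–Gb is foreign: the diatonic vi on degree 6 is Cm, whereas Cb comes from Eb minor. It is labeled bVI.

bVI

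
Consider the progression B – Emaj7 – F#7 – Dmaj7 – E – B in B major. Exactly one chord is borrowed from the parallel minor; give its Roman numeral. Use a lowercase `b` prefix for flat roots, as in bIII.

B major has the diatonic set B, C#m, D#m, E, F#, G#m, A#dim. B, Emaj7, F#7 and E are all diatonic. But Dmaj7 (D–F#–A–C#) is foreign: the diatonic iii on degree 3 is D#m, whereas Dmaj7 comes from B minor. It is labeled bIIImaj7.

bIIImaj7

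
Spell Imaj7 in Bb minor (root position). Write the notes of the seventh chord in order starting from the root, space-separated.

Bb D F A

Imaj7 is built on scale degree 1, which is Bb in both Bb minor and its parallel. Stacking thirds in Bb major on Bb gives Bb–D–F–A.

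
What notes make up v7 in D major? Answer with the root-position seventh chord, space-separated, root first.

A C E G

v7 is built on scale degree 5, which is A in both D major and its parallel. Stacking thirds in D minor on A gives A–C–E–G.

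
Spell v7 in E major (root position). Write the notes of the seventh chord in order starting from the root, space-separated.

v7 is built on scale degree 5, which is B in both E major and its parallel. Stacking thirds in E minor on B gives B–D–F#–A.

B D F# A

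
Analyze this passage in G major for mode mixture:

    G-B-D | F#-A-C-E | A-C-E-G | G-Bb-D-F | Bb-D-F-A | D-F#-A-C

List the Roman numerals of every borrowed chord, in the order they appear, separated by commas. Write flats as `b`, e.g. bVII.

i7, bIIImaj7

In G major the diatonic chords are G, Am, Bm, C, D, Em, F#dim. G–B–D = G, F#–A–C–E = F#m7b5, A–C–E–G = Am7 and D–F#–A–C = D7 are all diatonic. G–Bb–D–F is not: scale degree 1 in G major carries G (I). In G minor the chord on that degree is Gm7, so here it functions as i7, borrowed from the parallel minor. But Bb–D–F–A is foreign: the diatonic iii on degree 3 is Bm, whereas Bbmaj7 comes from G minor. It is labeled bIIImaj7.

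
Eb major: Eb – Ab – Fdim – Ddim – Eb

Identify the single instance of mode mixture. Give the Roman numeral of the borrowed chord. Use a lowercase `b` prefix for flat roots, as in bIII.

ii°

Eb major has the diatonic set Eb, Fm, Gm, Ab, Bb, Cm, Ddim. Eb, Ab and Ddim are all diatonic. But Fdim (F–Ab–Cb) is foreign: the diatonic ii on degree 2 is Fm, whereas Fdim comes from Eb minor. It is labeled ii°.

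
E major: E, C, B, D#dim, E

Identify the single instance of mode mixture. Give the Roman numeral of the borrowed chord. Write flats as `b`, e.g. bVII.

bVI

In E major the diatonic chords are E, F#m, G#m, A, B, C#m, D#dim. Of the given chords, E, B and D#dim are diatonic. C (C–E–G) is not: scale degree 6 in E major carries C#m (vi). In E minor the chord on that degree is C, so here it functions as bVI, borrowed from the parallel minor.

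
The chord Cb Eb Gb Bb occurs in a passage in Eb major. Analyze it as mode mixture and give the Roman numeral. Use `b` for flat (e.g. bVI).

The root Cb is the lowered 6th scale degree — diatonically Eb major has C there. Cb–Eb–Gb–Bb is a major-seventh chord — the form found in Eb minor, not the diatonic vi (Cm). Borrowed into Eb major it is written bVImaj7.

bVImaj7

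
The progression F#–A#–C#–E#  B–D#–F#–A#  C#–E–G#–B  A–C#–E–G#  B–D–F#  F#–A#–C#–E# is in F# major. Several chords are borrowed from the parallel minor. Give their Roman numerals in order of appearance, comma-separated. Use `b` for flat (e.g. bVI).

The diatonic triads in F# major are F#, G#m, A#m, B, C#, D#m, E#dim. F#–A#–C#–E# = F#maj7 and B–D#–F#–A# = Bmaj7 are both diatonic. C#–E–G#–B is not: scale degree 5 in F# major carries C# (V). In F# minor the chord on that degree is C#m7, so here it functions as v7, borrowed from the parallel minor. A–C#–E–G# doesn't fit — on degree 3 F# major would have A#m (iii). Amaj7 is the degree-3 chord of F# minor, so it is the borrowed bIIImaj7. But B–D–F# is foreign: the diatonic IV on degree 4 is B, whereas Bm comes from F# minor. It is labeled iv.

v7, bIIImaj7, iv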